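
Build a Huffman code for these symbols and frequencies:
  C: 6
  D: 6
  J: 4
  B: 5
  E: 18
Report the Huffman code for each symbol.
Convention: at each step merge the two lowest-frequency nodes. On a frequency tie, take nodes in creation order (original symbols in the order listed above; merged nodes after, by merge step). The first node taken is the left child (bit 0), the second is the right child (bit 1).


Huffman tree construction:
Step 1: Merge J(4) + B(5) = 9
Step 2: Merge C(6) + D(6) = 12
Step 3: Merge (J+B)(9) + (C+D)(12) = 21
Step 4: Merge E(18) + ((J+B)+(C+D))(21) = 39
Read each symbol's code off the tree from the root (left child = 0, right child = 1).

Codes:
  C: 110 (length 3)
  D: 111 (length 3)
  J: 100 (length 3)
  B: 101 (length 3)
  E: 0 (length 1)
Average code length: 81/39 = 2.0769 bits/symbol


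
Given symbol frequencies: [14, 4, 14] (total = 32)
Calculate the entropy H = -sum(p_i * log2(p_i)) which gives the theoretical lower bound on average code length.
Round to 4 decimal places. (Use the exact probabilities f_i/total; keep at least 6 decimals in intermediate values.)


Per-symbol terms -p_i * log2(p_i) with p_i = f_i/32:
  p = 14/32 = 0.437500: log2(p) = -1.192645, -p*log2(p) = 0.521782
  p = 4/32 = 0.125000: log2(p) = -3.000000, -p*log2(p) = 0.375000
  p = 14/32 = 0.437500: log2(p) = -1.192645, -p*log2(p) = 0.521782
H = 0.521782 + 0.375000 + 0.521782 = 1.418564

H = 1.4186 bits/symbol


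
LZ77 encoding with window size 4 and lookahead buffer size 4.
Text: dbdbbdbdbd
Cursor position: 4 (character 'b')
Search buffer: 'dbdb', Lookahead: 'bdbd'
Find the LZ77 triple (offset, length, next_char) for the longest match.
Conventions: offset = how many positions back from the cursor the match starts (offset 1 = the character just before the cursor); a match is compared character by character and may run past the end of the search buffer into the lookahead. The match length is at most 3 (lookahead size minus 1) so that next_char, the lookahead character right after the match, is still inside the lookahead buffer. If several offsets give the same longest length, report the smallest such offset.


Try each offset into the search buffer:
  offset=1 (pos 3, char 'b'): match length 1
  offset=2 (pos 2, char 'd'): match length 0
  offset=3 (pos 1, char 'b'): match length 3
  offset=4 (pos 0, char 'd'): match length 0
Longest match has length 3 at offset 3.
next_char = character at position 4 + 3 = 7 -> 'd'

Best match: offset=3, length=3 (matching 'bdb' starting at position 1)
LZ77 triple: (3, 3, 'd')


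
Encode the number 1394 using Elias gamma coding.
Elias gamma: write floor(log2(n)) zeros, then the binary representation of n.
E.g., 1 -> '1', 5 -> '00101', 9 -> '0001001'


num_bits = floor(log2(1394)) + 1 = 11
leading_zeros = num_bits - 1 = 10
binary(1394) = 10101110010

Elias gamma(1394) = '0000000000' + '10101110010' = 000000000010101110010 (21 bits)


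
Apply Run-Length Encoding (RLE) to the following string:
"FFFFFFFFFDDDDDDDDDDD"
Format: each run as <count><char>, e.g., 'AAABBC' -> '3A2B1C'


Scanning runs left to right:
  i=0: run of 'F' x 9 -> '9F'
  i=9: run of 'D' x 11 -> '11D'

RLE = 9F11D


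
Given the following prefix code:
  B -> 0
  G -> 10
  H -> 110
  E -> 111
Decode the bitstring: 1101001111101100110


Decoding step by step:
Bits 110 -> H
Bits 10 -> G
Bits 0 -> B
Bits 111 -> E
Bits 110 -> H
Bits 110 -> H
Bits 0 -> B
Bits 110 -> H


Decoded message: HGBEHHBH


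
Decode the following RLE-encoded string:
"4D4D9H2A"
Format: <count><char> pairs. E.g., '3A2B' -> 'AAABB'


Expanding each <count><char> pair:
  4D -> 'DDDD'
  4D -> 'DDDD'
  9H -> 'HHHHHHHHH'
  2A -> 'AA'

Decoded = DDDDDDDDHHHHHHHHHAA


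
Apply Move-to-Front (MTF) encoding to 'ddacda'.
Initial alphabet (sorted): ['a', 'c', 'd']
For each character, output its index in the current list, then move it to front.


MTF encoding:
'd': index 2 in ['a', 'c', 'd'] -> ['d', 'a', 'c']
'd': index 0 in ['d', 'a', 'c'] -> ['d', 'a', 'c']
'a': index 1 in ['d', 'a', 'c'] -> ['a', 'd', 'c']
'c': index 2 in ['a', 'd', 'c'] -> ['c', 'a', 'd']
'd': index 2 in ['c', 'a', 'd'] -> ['d', 'c', 'a']
'a': index 2 in ['d', 'c', 'a'] -> ['a', 'd', 'c']


Output: [2, 0, 1, 2, 2, 2]


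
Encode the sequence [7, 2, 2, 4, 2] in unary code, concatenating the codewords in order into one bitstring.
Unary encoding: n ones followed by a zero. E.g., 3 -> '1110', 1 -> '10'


Encode each number as n ones followed by a terminating 0:
  7 -> 11111110 (8 bits)
  2 -> 110 (3 bits)
  2 -> 110 (3 bits)
  4 -> 11110 (5 bits)
  2 -> 110 (3 bits)
Total length = 8 + 3 + 3 + 5 + 3 = 22 bits.

Unary([7, 2, 2, 4, 2]) = 1111111011011011110110 (22 bits)


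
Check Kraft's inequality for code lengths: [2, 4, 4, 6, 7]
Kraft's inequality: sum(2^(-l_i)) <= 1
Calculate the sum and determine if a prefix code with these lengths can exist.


Sum = 2^(-2) + 2^(-4) + 2^(-4) + 2^(-6) + 2^(-7)
    = 0.25 + 0.0625 + 0.0625 + 0.015625 + 0.0078125
    = 51/128 = 0.3984375
Since 0.3984375 <= 1, Kraft's inequality IS satisfied.
A prefix code with these lengths CAN exist.

Kraft sum = 0.3984375. Satisfied.


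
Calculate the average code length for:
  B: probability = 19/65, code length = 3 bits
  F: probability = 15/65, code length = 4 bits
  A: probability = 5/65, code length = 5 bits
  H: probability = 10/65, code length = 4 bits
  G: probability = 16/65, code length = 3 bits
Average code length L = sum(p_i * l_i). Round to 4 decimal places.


Weighted contributions p_i * l_i:
  B: (19/65) * 3 = 57/65
  F: (15/65) * 4 = 60/65
  A: (5/65) * 5 = 25/65
  H: (10/65) * 4 = 40/65
  G: (16/65) * 3 = 48/65
Sum = (57 + 60 + 25 + 40 + 48)/65 = 230/65

L = 230/65 = 3.5385 bits/symbol


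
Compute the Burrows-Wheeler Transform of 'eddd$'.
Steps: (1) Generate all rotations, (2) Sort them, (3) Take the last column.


Rotations (sorted):
  0: $eddd -> last char: d
  1: d$edd -> last char: d
  2: dd$ed -> last char: d
  3: ddd$e -> last char: e
  4: eddd$ -> last char: $


BWT = ddde$


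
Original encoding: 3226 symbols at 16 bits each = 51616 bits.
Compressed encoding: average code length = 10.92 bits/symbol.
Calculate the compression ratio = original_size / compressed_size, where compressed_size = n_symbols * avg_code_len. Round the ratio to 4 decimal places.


original_size = n_symbols * orig_bits = 3226 * 16 = 51616 bits
compressed_size = n_symbols * avg_code_len = 3226 * 10.92 = 35227.92 bits
ratio = original_size / compressed_size = 51616 / 35227.92 = 1.4652

Compression ratio = 1.4652


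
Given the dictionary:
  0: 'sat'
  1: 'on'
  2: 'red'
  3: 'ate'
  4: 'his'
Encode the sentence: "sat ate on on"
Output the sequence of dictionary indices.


Look up each word in the dictionary:
  'sat' -> 0
  'ate' -> 3
  'on' -> 1
  'on' -> 1

Encoded: [0, 3, 1, 1]


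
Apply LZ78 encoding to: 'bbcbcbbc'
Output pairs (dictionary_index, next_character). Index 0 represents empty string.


LZ78 encoding steps:
Dictionary: {0: ''}
Step 1: w='' (idx 0), next='b' -> output (0, 'b'), add 'b' as idx 1
Step 2: w='b' (idx 1), next='c' -> output (1, 'c'), add 'bc' as idx 2
Step 3: w='bc' (idx 2), next='b' -> output (2, 'b'), add 'bcb' as idx 3
Step 4: w='bc' (idx 2), end of input -> output (2, '')


Encoded: [(0, 'b'), (1, 'c'), (2, 'b'), (2, '')]


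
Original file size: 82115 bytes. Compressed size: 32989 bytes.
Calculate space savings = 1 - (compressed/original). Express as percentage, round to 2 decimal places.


ratio = compressed/original = 32989/82115 = 0.401741
savings = 1 - ratio = 1 - 0.401741 = 0.598259
as a percentage: 0.598259 * 100 = 59.83%

Space savings = 1 - 32989/82115 = 59.83%


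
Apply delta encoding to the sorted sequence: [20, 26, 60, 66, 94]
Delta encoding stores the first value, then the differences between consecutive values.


First value: 20
Deltas:
  26 - 20 = 6
  60 - 26 = 34
  66 - 60 = 6
  94 - 66 = 28


Delta encoded: [20, 6, 34, 6, 28]


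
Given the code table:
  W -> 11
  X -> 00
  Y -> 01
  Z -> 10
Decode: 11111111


Decoding:
11 -> W
11 -> W
11 -> W
11 -> W


Result: WWWW


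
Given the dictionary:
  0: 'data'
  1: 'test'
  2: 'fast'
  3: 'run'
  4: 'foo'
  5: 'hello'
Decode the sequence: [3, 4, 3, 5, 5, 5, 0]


Look up each index in the dictionary:
  3 -> 'run'
  4 -> 'foo'
  3 -> 'run'
  5 -> 'hello'
  5 -> 'hello'
  5 -> 'hello'
  0 -> 'data'

Decoded: "run foo run hello hello hello data"


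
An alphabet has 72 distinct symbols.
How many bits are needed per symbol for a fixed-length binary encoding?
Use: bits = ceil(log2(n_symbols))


log2(72) = 6.1699
Bracket: 2^6 = 64 < 72 <= 2^7 = 128
So ceil(log2(72)) = 7

bits = ceil(log2(72)) = ceil(6.1699) = 7 bits


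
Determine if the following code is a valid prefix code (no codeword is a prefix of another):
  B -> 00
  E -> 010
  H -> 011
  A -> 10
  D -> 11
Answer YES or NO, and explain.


Checking each pair (does one codeword prefix another?):
  B='00' vs E='010': no prefix
  B='00' vs H='011': no prefix
  B='00' vs A='10': no prefix
  B='00' vs D='11': no prefix
  E='010' vs B='00': no prefix
  E='010' vs H='011': no prefix
  E='010' vs A='10': no prefix
  E='010' vs D='11': no prefix
  H='011' vs B='00': no prefix
  H='011' vs E='010': no prefix
  H='011' vs A='10': no prefix
  H='011' vs D='11': no prefix
  A='10' vs B='00': no prefix
  A='10' vs E='010': no prefix
  A='10' vs H='011': no prefix
  A='10' vs D='11': no prefix
  D='11' vs B='00': no prefix
  D='11' vs E='010': no prefix
  D='11' vs H='011': no prefix
  D='11' vs A='10': no prefix
No violation found over all pairs.

YES -- this is a valid prefix code. No codeword is a prefix of any other codeword.


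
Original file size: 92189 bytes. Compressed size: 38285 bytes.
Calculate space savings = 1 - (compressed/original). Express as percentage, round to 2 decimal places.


ratio = compressed/original = 38285/92189 = 0.415288
savings = 1 - ratio = 1 - 0.415288 = 0.584712
as a percentage: 0.584712 * 100 = 58.47%

Space savings = 1 - 38285/92189 = 58.47%


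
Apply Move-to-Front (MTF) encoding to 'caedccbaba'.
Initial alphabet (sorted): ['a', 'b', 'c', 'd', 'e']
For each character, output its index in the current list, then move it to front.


MTF encoding:
'c': index 2 in ['a', 'b', 'c', 'd', 'e'] -> ['c', 'a', 'b', 'd', 'e']
'a': index 1 in ['c', 'a', 'b', 'd', 'e'] -> ['a', 'c', 'b', 'd', 'e']
'e': index 4 in ['a', 'c', 'b', 'd', 'e'] -> ['e', 'a', 'c', 'b', 'd']
'd': index 4 in ['e', 'a', 'c', 'b', 'd'] -> ['d', 'e', 'a', 'c', 'b']
'c': index 3 in ['d', 'e', 'a', 'c', 'b'] -> ['c', 'd', 'e', 'a', 'b']
'c': index 0 in ['c', 'd', 'e', 'a', 'b'] -> ['c', 'd', 'e', 'a', 'b']
'b': index 4 in ['c', 'd', 'e', 'a', 'b'] -> ['b', 'c', 'd', 'e', 'a']
'a': index 4 in ['b', 'c', 'd', 'e', 'a'] -> ['a', 'b', 'c', 'd', 'e']
'b': index 1 in ['a', 'b', 'c', 'd', 'e'] -> ['b', 'a', 'c', 'd', 'e']
'a': index 1 in ['b', 'a', 'c', 'd', 'e'] -> ['a', 'b', 'c', 'd', 'e']


Output: [2, 1, 4, 4, 3, 0, 4, 4, 1, 1]


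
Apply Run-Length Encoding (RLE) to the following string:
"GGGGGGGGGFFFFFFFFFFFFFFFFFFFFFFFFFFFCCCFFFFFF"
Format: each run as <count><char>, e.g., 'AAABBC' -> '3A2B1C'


Scanning runs left to right:
  i=0: run of 'G' x 9 -> '9G'
  i=9: run of 'F' x 27 -> '27F'
  i=36: run of 'C' x 3 -> '3C'
  i=39: run of 'F' x 6 -> '6F'

RLE = 9G27F3C6F


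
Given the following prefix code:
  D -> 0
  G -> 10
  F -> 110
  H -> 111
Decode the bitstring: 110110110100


Decoding step by step:
Bits 110 -> F
Bits 110 -> F
Bits 110 -> F
Bits 10 -> G
Bits 0 -> D


Decoded message: FFFGD


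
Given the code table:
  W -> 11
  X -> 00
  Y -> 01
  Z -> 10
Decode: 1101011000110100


Decoding:
11 -> W
01 -> Y
01 -> Y
10 -> Z
00 -> X
11 -> W
01 -> Y
00 -> X


Result: WYYZXWYX


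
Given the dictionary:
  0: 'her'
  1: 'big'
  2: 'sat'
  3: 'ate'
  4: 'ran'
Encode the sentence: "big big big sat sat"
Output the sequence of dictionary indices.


Look up each word in the dictionary:
  'big' -> 1
  'big' -> 1
  'big' -> 1
  'sat' -> 2
  'sat' -> 2

Encoded: [1, 1, 1, 2, 2]


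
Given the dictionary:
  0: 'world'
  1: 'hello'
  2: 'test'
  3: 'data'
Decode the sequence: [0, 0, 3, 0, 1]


Look up each index in the dictionary:
  0 -> 'world'
  0 -> 'world'
  3 -> 'data'
  0 -> 'world'
  1 -> 'hello'

Decoded: "world world data world hello"


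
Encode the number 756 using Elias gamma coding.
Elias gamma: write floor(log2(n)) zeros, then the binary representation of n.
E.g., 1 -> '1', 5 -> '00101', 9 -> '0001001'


num_bits = floor(log2(756)) + 1 = 10
leading_zeros = num_bits - 1 = 9
binary(756) = 1011110100

Elias gamma(756) = '000000000' + '1011110100' = 0000000001011110100 (19 bits)


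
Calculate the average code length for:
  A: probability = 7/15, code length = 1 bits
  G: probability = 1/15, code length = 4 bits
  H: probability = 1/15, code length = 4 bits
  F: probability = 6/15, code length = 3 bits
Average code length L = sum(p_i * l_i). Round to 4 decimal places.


Weighted contributions p_i * l_i:
  A: (7/15) * 1 = 7/15
  G: (1/15) * 4 = 4/15
  H: (1/15) * 4 = 4/15
  F: (6/15) * 3 = 18/15
Sum = (7 + 4 + 4 + 18)/15 = 33/15

L = 33/15 = 2.2000 bits/symbol


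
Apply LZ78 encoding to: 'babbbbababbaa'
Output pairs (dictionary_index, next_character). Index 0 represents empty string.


LZ78 encoding steps:
Dictionary: {0: ''}
Step 1: w='' (idx 0), next='b' -> output (0, 'b'), add 'b' as idx 1
Step 2: w='' (idx 0), next='a' -> output (0, 'a'), add 'a' as idx 2
Step 3: w='b' (idx 1), next='b' -> output (1, 'b'), add 'bb' as idx 3
Step 4: w='bb' (idx 3), next='a' -> output (3, 'a'), add 'bba' as idx 4
Step 5: w='b' (idx 1), next='a' -> output (1, 'a'), add 'ba' as idx 5
Step 6: w='bba' (idx 4), next='a' -> output (4, 'a'), add 'bbaa' as idx 6


Encoded: [(0, 'b'), (0, 'a'), (1, 'b'), (3, 'a'), (1, 'a'), (4, 'a')]


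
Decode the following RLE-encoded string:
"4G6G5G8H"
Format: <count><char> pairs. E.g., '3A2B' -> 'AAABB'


Expanding each <count><char> pair:
  4G -> 'GGGG'
  6G -> 'GGGGGG'
  5G -> 'GGGGG'
  8H -> 'HHHHHHHH'

Decoded = GGGGGGGGGGGGGGGHHHHHHHH


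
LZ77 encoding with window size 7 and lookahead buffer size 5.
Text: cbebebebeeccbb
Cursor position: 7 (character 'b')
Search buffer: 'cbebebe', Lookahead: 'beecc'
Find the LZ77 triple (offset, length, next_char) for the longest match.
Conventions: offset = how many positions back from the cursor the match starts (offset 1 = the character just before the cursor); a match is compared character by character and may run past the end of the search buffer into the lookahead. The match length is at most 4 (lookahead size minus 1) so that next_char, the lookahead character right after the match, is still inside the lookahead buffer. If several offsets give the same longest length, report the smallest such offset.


Try each offset into the search buffer:
  offset=1 (pos 6, char 'e'): match length 0
  offset=2 (pos 5, char 'b'): match length 2
  offset=3 (pos 4, char 'e'): match length 0
  offset=4 (pos 3, char 'b'): match length 2
  offset=5 (pos 2, char 'e'): match length 0
  offset=6 (pos 1, char 'b'): match length 2
  offset=7 (pos 0, char 'c'): match length 0
Longest match has length 2, found at offsets 2, 4, 6; take the smallest, offset 2.
next_char = character at position 7 + 2 = 9 -> 'e'

Best match: offset=2, length=2 (matching 'be' starting at position 5)
LZ77 triple: (2, 2, 'e')


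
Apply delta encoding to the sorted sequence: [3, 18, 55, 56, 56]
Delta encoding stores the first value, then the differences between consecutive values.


First value: 3
Deltas:
  18 - 3 = 15
  55 - 18 = 37
  56 - 55 = 1
  56 - 56 = 0


Delta encoded: [3, 15, 37, 1, 0]


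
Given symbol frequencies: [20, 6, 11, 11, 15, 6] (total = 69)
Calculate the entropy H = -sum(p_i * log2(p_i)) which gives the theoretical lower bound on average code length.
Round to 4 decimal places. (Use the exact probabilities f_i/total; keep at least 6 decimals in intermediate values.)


Per-symbol terms -p_i * log2(p_i) with p_i = f_i/69:
  p = 20/69 = 0.289855: log2(p) = -1.786596, -p*log2(p) = 0.517854
  p = 6/69 = 0.086957: log2(p) = -3.523562, -p*log2(p) = 0.306397
  p = 11/69 = 0.159420: log2(p) = -2.649093, -p*log2(p) = 0.422319
  p = 11/69 = 0.159420: log2(p) = -2.649093, -p*log2(p) = 0.422319
  p = 15/69 = 0.217391: log2(p) = -2.201634, -p*log2(p) = 0.478616
  p = 6/69 = 0.086957: log2(p) = -3.523562, -p*log2(p) = 0.306397
H = 0.517854 + 0.306397 + 0.422319 + 0.422319 + 0.478616 + 0.306397 = 2.453902

H = 2.4539 bits/symbol


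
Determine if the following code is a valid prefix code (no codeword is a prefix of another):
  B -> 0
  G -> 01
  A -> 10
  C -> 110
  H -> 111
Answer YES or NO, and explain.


Checking each pair (does one codeword prefix another?):
  B='0' vs G='01': prefix -- VIOLATION

NO -- this is NOT a valid prefix code. B (0) is a prefix of G (01).


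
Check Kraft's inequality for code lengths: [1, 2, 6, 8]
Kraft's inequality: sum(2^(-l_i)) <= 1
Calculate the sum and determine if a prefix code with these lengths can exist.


Sum = 2^(-1) + 2^(-2) + 2^(-6) + 2^(-8)
    = 0.5 + 0.25 + 0.015625 + 0.00390625
    = 197/256 = 0.76953125
Since 0.76953125 <= 1, Kraft's inequality IS satisfied.
A prefix code with these lengths CAN exist.

Kraft sum = 0.76953125. Satisfied.


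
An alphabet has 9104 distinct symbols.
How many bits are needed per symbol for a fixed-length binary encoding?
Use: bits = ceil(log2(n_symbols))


log2(9104) = 13.1523
Bracket: 2^13 = 8192 < 9104 <= 2^14 = 16384
So ceil(log2(9104)) = 14

bits = ceil(log2(9104)) = ceil(13.1523) = 14 bits


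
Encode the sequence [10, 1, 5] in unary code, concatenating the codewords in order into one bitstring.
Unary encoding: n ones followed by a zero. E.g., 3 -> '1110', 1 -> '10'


Encode each number as n ones followed by a terminating 0:
  10 -> 11111111110 (11 bits)
  1 -> 10 (2 bits)
  5 -> 111110 (6 bits)
Total length = 11 + 2 + 6 = 19 bits.

Unary([10, 1, 5]) = 1111111111010111110 (19 bits)


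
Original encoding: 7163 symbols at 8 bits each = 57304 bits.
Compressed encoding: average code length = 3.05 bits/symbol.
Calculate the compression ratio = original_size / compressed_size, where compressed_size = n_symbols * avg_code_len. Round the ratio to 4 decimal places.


original_size = n_symbols * orig_bits = 7163 * 8 = 57304 bits
compressed_size = n_symbols * avg_code_len = 7163 * 3.05 = 21847.15 bits
ratio = original_size / compressed_size = 57304 / 21847.15 = 2.623

Compression ratio = 2.623


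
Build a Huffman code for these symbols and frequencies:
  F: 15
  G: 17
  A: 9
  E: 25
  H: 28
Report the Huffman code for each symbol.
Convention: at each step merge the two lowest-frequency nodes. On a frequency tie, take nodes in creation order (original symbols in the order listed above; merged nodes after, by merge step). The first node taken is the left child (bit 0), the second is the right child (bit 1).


Huffman tree construction:
Step 1: Merge A(9) + F(15) = 24
Step 2: Merge G(17) + (A+F)(24) = 41
Step 3: Merge E(25) + H(28) = 53
Step 4: Merge (G+(A+F))(41) + (E+H)(53) = 94
Read each symbol's code off the tree from the root (left child = 0, right child = 1).

Codes:
  F: 011 (length 3)
  G: 00 (length 2)
  A: 010 (length 3)
  E: 10 (length 2)
  H: 11 (length 2)
Average code length: 212/94 = 2.2553 bits/symbol


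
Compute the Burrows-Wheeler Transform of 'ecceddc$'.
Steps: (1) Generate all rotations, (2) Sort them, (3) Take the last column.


Rotations (sorted):
  0: $ecceddc -> last char: c
  1: c$eccedd -> last char: d
  2: cceddc$e -> last char: e
  3: ceddc$ec -> last char: c
  4: dc$ecced -> last char: d
  5: ddc$ecce -> last char: e
  6: ecceddc$ -> last char: $
  7: eddc$ecc -> last char: c


BWT = cdecde$c


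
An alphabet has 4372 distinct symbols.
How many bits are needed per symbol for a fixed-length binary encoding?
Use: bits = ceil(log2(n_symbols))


log2(4372) = 12.0941
Bracket: 2^12 = 4096 < 4372 <= 2^13 = 8192
So ceil(log2(4372)) = 13

bits = ceil(log2(4372)) = ceil(12.0941) = 13 bits


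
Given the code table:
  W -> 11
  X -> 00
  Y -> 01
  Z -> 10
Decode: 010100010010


Decoding:
01 -> Y
01 -> Y
00 -> X
01 -> Y
00 -> X
10 -> Z


Result: YYXYXZ


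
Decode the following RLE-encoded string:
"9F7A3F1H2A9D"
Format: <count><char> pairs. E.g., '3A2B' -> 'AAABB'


Expanding each <count><char> pair:
  9F -> 'FFFFFFFFF'
  7A -> 'AAAAAAA'
  3F -> 'FFF'
  1H -> 'H'
  2A -> 'AA'
  9D -> 'DDDDDDDDD'

Decoded = FFFFFFFFFAAAAAAAFFFHAADDDDDDDDD


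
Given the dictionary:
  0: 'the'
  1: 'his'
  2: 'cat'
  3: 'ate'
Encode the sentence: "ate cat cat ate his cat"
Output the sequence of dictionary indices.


Look up each word in the dictionary:
  'ate' -> 3
  'cat' -> 2
  'cat' -> 2
  'ate' -> 3
  'his' -> 1
  'cat' -> 2

Encoded: [3, 2, 2, 3, 1, 2]


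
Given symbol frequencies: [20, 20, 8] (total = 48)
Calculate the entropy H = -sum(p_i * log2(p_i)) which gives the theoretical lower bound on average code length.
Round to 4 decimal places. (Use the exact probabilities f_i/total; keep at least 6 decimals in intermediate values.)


Per-symbol terms -p_i * log2(p_i) with p_i = f_i/48:
  p = 20/48 = 0.416667: log2(p) = -1.263034, -p*log2(p) = 0.526264
  p = 20/48 = 0.416667: log2(p) = -1.263034, -p*log2(p) = 0.526264
  p = 8/48 = 0.166667: log2(p) = -2.584963, -p*log2(p) = 0.430827
H = 0.526264 + 0.526264 + 0.430827 = 1.483355

H = 1.4834 bits/symbol


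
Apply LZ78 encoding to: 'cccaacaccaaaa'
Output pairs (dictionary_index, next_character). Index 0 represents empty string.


LZ78 encoding steps:
Dictionary: {0: ''}
Step 1: w='' (idx 0), next='c' -> output (0, 'c'), add 'c' as idx 1
Step 2: w='c' (idx 1), next='c' -> output (1, 'c'), add 'cc' as idx 2
Step 3: w='' (idx 0), next='a' -> output (0, 'a'), add 'a' as idx 3
Step 4: w='a' (idx 3), next='c' -> output (3, 'c'), add 'ac' as idx 4
Step 5: w='ac' (idx 4), next='c' -> output (4, 'c'), add 'acc' as idx 5
Step 6: w='a' (idx 3), next='a' -> output (3, 'a'), add 'aa' as idx 6
Step 7: w='aa' (idx 6), end of input -> output (6, '')


Encoded: [(0, 'c'), (1, 'c'), (0, 'a'), (3, 'c'), (4, 'c'), (3, 'a'), (6, '')]


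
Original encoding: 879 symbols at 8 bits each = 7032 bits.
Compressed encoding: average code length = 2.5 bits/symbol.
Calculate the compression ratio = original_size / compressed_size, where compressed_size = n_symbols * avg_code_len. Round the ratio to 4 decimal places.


original_size = n_symbols * orig_bits = 879 * 8 = 7032 bits
compressed_size = n_symbols * avg_code_len = 879 * 2.5 = 2197.5 bits
ratio = original_size / compressed_size = 7032 / 2197.5 = 3.2

Compression ratio = 3.2


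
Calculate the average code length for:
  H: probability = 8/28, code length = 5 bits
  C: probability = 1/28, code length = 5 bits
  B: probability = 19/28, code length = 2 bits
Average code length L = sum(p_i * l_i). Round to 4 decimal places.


Weighted contributions p_i * l_i:
  H: (8/28) * 5 = 40/28
  C: (1/28) * 5 = 5/28
  B: (19/28) * 2 = 38/28
Sum = (40 + 5 + 38)/28 = 83/28

L = 83/28 = 2.9643 bits/symbol


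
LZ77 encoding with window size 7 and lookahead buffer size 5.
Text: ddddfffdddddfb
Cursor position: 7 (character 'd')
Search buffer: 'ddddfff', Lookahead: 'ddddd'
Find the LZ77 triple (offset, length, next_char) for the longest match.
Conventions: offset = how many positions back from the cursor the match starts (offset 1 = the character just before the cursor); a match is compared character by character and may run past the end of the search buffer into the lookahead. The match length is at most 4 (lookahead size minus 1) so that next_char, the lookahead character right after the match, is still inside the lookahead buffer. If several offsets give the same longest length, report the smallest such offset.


Try each offset into the search buffer:
  offset=1 (pos 6, char 'f'): match length 0
  offset=2 (pos 5, char 'f'): match length 0
  offset=3 (pos 4, char 'f'): match length 0
  offset=4 (pos 3, char 'd'): match length 1
  offset=5 (pos 2, char 'd'): match length 2
  offset=6 (pos 1, char 'd'): match length 3
  offset=7 (pos 0, char 'd'): match length 4
Longest match has length 4 at offset 7.
next_char = character at position 7 + 4 = 11 -> 'd'

Best match: offset=7, length=4 (matching 'dddd' starting at position 0)
LZ77 triple: (7, 4, 'd')


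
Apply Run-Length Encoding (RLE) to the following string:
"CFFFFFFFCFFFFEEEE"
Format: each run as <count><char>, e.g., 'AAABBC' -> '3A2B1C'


Scanning runs left to right:
  i=0: run of 'C' x 1 -> '1C'
  i=1: run of 'F' x 7 -> '7F'
  i=8: run of 'C' x 1 -> '1C'
  i=9: run of 'F' x 4 -> '4F'
  i=13: run of 'E' x 4 -> '4E'

RLE = 1C7F1C4F4E


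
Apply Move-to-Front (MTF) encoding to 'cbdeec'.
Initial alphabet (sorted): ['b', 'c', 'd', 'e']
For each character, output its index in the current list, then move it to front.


MTF encoding:
'c': index 1 in ['b', 'c', 'd', 'e'] -> ['c', 'b', 'd', 'e']
'b': index 1 in ['c', 'b', 'd', 'e'] -> ['b', 'c', 'd', 'e']
'd': index 2 in ['b', 'c', 'd', 'e'] -> ['d', 'b', 'c', 'e']
'e': index 3 in ['d', 'b', 'c', 'e'] -> ['e', 'd', 'b', 'c']
'e': index 0 in ['e', 'd', 'b', 'c'] -> ['e', 'd', 'b', 'c']
'c': index 3 in ['e', 'd', 'b', 'c'] -> ['c', 'e', 'd', 'b']


Output: [1, 1, 2, 3, 0, 3]


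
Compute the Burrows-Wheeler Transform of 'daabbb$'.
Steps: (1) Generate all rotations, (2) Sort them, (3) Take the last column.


Rotations (sorted):
  0: $daabbb -> last char: b
  1: aabbb$d -> last char: d
  2: abbb$da -> last char: a
  3: b$daabb -> last char: b
  4: bb$daab -> last char: b
  5: bbb$daa -> last char: a
  6: daabbb$ -> last char: $


BWT = bdabba$


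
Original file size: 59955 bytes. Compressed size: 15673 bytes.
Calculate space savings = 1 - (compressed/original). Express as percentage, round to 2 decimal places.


ratio = compressed/original = 15673/59955 = 0.261413
savings = 1 - ratio = 1 - 0.261413 = 0.738587
as a percentage: 0.738587 * 100 = 73.86%

Space savings = 1 - 15673/59955 = 73.86%


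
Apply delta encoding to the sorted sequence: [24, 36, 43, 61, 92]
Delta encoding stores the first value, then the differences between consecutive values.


First value: 24
Deltas:
  36 - 24 = 12
  43 - 36 = 7
  61 - 43 = 18
  92 - 61 = 31


Delta encoded: [24, 12, 7, 18, 31]


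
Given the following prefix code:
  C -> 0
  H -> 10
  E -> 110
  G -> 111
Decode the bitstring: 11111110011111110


Decoding step by step:
Bits 111 -> G
Bits 111 -> G
Bits 10 -> H
Bits 0 -> C
Bits 111 -> G
Bits 111 -> G
Bits 10 -> H


Decoded message: GGHCGGH


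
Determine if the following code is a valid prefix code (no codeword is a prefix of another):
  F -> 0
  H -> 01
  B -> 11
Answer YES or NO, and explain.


Checking each pair (does one codeword prefix another?):
  F='0' vs H='01': prefix -- VIOLATION

NO -- this is NOT a valid prefix code. F (0) is a prefix of H (01).


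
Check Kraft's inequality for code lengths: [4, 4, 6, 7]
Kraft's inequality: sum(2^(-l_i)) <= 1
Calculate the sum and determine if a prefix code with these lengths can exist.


Sum = 2^(-4) + 2^(-4) + 2^(-6) + 2^(-7)
    = 0.0625 + 0.0625 + 0.015625 + 0.0078125
    = 19/128 = 0.1484375
Since 0.1484375 <= 1, Kraft's inequality IS satisfied.
A prefix code with these lengths CAN exist.

Kraft sum = 0.1484375. Satisfied.


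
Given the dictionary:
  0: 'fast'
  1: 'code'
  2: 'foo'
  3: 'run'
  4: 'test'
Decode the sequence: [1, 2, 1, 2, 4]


Look up each index in the dictionary:
  1 -> 'code'
  2 -> 'foo'
  1 -> 'code'
  2 -> 'foo'
  4 -> 'test'

Decoded: "code foo code foo test"


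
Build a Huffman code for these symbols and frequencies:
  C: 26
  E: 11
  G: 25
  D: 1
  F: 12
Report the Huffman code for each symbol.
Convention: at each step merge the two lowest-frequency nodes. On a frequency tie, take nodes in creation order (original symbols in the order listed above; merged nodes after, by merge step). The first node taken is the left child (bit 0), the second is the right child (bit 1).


Huffman tree construction:
Step 1: Merge D(1) + E(11) = 12
Step 2: Merge F(12) + (D+E)(12) = 24
Step 3: Merge (F+(D+E))(24) + G(25) = 49
Step 4: Merge C(26) + ((F+(D+E))+G)(49) = 75
Read each symbol's code off the tree from the root (left child = 0, right child = 1).

Codes:
  C: 0 (length 1)
  E: 1011 (length 4)
  G: 11 (length 2)
  D: 1010 (length 4)
  F: 100 (length 3)
Average code length: 160/75 = 2.1333 bits/symbol


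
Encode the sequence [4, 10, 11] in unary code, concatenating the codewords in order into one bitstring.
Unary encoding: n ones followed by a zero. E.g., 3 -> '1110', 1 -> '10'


Encode each number as n ones followed by a terminating 0:
  4 -> 11110 (5 bits)
  10 -> 11111111110 (11 bits)
  11 -> 111111111110 (12 bits)
Total length = 5 + 11 + 12 = 28 bits.

Unary([4, 10, 11]) = 1111011111111110111111111110 (28 bits)


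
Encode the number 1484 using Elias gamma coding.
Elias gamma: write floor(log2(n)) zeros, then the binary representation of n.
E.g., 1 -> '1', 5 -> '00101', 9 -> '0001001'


num_bits = floor(log2(1484)) + 1 = 11
leading_zeros = num_bits - 1 = 10
binary(1484) = 10111001100

Elias gamma(1484) = '0000000000' + '10111001100' = 000000000010111001100 (21 bits)


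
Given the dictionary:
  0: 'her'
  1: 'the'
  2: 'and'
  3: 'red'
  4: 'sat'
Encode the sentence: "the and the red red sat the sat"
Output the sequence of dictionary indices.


Look up each word in the dictionary:
  'the' -> 1
  'and' -> 2
  'the' -> 1
  'red' -> 3
  'red' -> 3
  'sat' -> 4
  'the' -> 1
  'sat' -> 4

Encoded: [1, 2, 1, 3, 3, 4, 1, 4]


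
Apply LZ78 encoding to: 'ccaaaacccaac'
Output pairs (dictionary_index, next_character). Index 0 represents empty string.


LZ78 encoding steps:
Dictionary: {0: ''}
Step 1: w='' (idx 0), next='c' -> output (0, 'c'), add 'c' as idx 1
Step 2: w='c' (idx 1), next='a' -> output (1, 'a'), add 'ca' as idx 2
Step 3: w='' (idx 0), next='a' -> output (0, 'a'), add 'a' as idx 3
Step 4: w='a' (idx 3), next='a' -> output (3, 'a'), add 'aa' as idx 4
Step 5: w='c' (idx 1), next='c' -> output (1, 'c'), add 'cc' as idx 5
Step 6: w='ca' (idx 2), next='a' -> output (2, 'a'), add 'caa' as idx 6
Step 7: w='c' (idx 1), end of input -> output (1, '')


Encoded: [(0, 'c'), (1, 'a'), (0, 'a'), (3, 'a'), (1, 'c'), (2, 'a'), (1, '')]


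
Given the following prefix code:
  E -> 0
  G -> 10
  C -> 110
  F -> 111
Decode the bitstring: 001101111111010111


Decoding step by step:
Bits 0 -> E
Bits 0 -> E
Bits 110 -> C
Bits 111 -> F
Bits 111 -> F
Bits 10 -> G
Bits 10 -> G
Bits 111 -> F


Decoded message: EECFFGGF


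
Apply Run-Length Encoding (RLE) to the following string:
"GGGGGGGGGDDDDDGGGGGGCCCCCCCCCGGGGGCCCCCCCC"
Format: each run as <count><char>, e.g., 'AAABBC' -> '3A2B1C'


Scanning runs left to right:
  i=0: run of 'G' x 9 -> '9G'
  i=9: run of 'D' x 5 -> '5D'
  i=14: run of 'G' x 6 -> '6G'
  i=20: run of 'C' x 9 -> '9C'
  i=29: run of 'G' x 5 -> '5G'
  i=34: run of 'C' x 8 -> '8C'

RLE = 9G5D6G9C5G8C


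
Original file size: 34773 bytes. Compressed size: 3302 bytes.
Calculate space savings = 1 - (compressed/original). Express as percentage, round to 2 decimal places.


ratio = compressed/original = 3302/34773 = 0.094959
savings = 1 - ratio = 1 - 0.094959 = 0.905041
as a percentage: 0.905041 * 100 = 90.5%

Space savings = 1 - 3302/34773 = 90.5%


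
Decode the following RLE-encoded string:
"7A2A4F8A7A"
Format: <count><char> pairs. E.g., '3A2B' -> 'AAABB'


Expanding each <count><char> pair:
  7A -> 'AAAAAAA'
  2A -> 'AA'
  4F -> 'FFFF'
  8A -> 'AAAAAAAA'
  7A -> 'AAAAAAA'

Decoded = AAAAAAAAAFFFFAAAAAAAAAAAAAAA


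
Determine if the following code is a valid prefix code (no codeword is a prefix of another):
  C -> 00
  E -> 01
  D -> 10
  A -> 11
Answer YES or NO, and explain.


Checking each pair (does one codeword prefix another?):
  C='00' vs E='01': no prefix
  C='00' vs D='10': no prefix
  C='00' vs A='11': no prefix
  E='01' vs C='00': no prefix
  E='01' vs D='10': no prefix
  E='01' vs A='11': no prefix
  D='10' vs C='00': no prefix
  D='10' vs E='01': no prefix
  D='10' vs A='11': no prefix
  A='11' vs C='00': no prefix
  A='11' vs E='01': no prefix
  A='11' vs D='10': no prefix
No violation found over all pairs.

YES -- this is a valid prefix code. No codeword is a prefix of any other codeword.


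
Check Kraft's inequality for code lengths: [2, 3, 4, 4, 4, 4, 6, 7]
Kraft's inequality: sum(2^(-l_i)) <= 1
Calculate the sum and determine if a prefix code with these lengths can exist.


Sum = 2^(-2) + 2^(-3) + 2^(-4) + 2^(-4) + 2^(-4) + 2^(-4) + 2^(-6) + 2^(-7)
    = 0.25 + 0.125 + 0.0625 + 0.0625 + 0.0625 + 0.0625 + 0.015625 + 0.0078125
    = 83/128 = 0.6484375
Since 0.6484375 <= 1, Kraft's inequality IS satisfied.
A prefix code with these lengths CAN exist.

Kraft sum = 0.6484375. Satisfied.


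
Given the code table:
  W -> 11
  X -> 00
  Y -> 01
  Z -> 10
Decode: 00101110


Decoding:
00 -> X
10 -> Z
11 -> W
10 -> Z


Result: XZWZ


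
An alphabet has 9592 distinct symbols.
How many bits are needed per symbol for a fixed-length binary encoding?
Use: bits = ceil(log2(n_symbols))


log2(9592) = 13.2276
Bracket: 2^13 = 8192 < 9592 <= 2^14 = 16384
So ceil(log2(9592)) = 14

bits = ceil(log2(9592)) = ceil(13.2276) = 14 bits


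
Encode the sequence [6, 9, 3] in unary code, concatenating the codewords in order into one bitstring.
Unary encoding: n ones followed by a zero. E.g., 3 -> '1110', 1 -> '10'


Encode each number as n ones followed by a terminating 0:
  6 -> 1111110 (7 bits)
  9 -> 1111111110 (10 bits)
  3 -> 1110 (4 bits)
Total length = 7 + 10 + 4 = 21 bits.

Unary([6, 9, 3]) = 111111011111111101110 (21 bits)


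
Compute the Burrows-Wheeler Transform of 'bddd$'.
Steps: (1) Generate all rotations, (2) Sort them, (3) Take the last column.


Rotations (sorted):
  0: $bddd -> last char: d
  1: bddd$ -> last char: $
  2: d$bdd -> last char: d
  3: dd$bd -> last char: d
  4: ddd$b -> last char: b


BWT = d$ddb


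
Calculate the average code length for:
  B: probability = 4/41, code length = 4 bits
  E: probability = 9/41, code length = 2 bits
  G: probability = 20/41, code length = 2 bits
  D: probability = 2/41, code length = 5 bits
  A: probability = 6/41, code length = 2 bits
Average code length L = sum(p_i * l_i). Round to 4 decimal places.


Weighted contributions p_i * l_i:
  B: (4/41) * 4 = 16/41
  E: (9/41) * 2 = 18/41
  G: (20/41) * 2 = 40/41
  D: (2/41) * 5 = 10/41
  A: (6/41) * 2 = 12/41
Sum = (16 + 18 + 40 + 10 + 12)/41 = 96/41

L = 96/41 = 2.3415 bits/symbol


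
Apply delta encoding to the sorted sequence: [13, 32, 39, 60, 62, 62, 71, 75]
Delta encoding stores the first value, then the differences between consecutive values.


First value: 13
Deltas:
  32 - 13 = 19
  39 - 32 = 7
  60 - 39 = 21
  62 - 60 = 2
  62 - 62 = 0
  71 - 62 = 9
  75 - 71 = 4


Delta encoded: [13, 19, 7, 21, 2, 0, 9, 4]


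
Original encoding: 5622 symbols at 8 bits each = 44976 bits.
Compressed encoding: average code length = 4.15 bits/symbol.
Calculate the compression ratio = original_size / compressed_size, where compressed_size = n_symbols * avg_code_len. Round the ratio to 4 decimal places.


original_size = n_symbols * orig_bits = 5622 * 8 = 44976 bits
compressed_size = n_symbols * avg_code_len = 5622 * 4.15 = 23331.3 bits
ratio = original_size / compressed_size = 44976 / 23331.3 = 1.9277

Compression ratio = 1.9277


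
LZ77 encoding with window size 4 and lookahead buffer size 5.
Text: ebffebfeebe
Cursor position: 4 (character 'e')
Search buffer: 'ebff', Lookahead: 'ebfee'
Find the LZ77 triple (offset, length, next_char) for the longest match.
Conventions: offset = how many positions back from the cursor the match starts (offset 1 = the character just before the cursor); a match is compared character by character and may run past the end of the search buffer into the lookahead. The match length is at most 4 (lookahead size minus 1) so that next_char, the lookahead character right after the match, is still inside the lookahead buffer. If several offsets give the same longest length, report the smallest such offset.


Try each offset into the search buffer:
  offset=1 (pos 3, char 'f'): match length 0
  offset=2 (pos 2, char 'f'): match length 0
  offset=3 (pos 1, char 'b'): match length 0
  offset=4 (pos 0, char 'e'): match length 3
Longest match has length 3 at offset 4.
next_char = character at position 4 + 3 = 7 -> 'e'

Best match: offset=4, length=3 (matching 'ebf' starting at position 0)
LZ77 triple: (4, 3, 'e')


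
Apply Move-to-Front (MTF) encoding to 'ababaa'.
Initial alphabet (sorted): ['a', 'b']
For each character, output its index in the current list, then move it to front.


MTF encoding:
'a': index 0 in ['a', 'b'] -> ['a', 'b']
'b': index 1 in ['a', 'b'] -> ['b', 'a']
'a': index 1 in ['b', 'a'] -> ['a', 'b']
'b': index 1 in ['a', 'b'] -> ['b', 'a']
'a': index 1 in ['b', 'a'] -> ['a', 'b']
'a': index 0 in ['a', 'b'] -> ['a', 'b']


Output: [0, 1, 1, 1, 1, 0]


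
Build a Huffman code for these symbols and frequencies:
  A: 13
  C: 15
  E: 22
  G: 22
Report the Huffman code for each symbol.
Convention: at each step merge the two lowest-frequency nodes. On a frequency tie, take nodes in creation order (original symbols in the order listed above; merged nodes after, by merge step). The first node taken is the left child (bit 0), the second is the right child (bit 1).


Huffman tree construction:
Step 1: Merge A(13) + C(15) = 28
Step 2: Merge E(22) + G(22) = 44
Step 3: Merge (A+C)(28) + (E+G)(44) = 72
Read each symbol's code off the tree from the root (left child = 0, right child = 1).

Codes:
  A: 00 (length 2)
  C: 01 (length 2)
  E: 10 (length 2)
  G: 11 (length 2)
Average code length: 144/72 = 2.0000 bits/symbol


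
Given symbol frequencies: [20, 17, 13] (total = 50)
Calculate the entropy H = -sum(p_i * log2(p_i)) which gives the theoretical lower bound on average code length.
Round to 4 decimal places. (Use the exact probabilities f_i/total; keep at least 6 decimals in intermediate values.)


Per-symbol terms -p_i * log2(p_i) with p_i = f_i/50:
  p = 20/50 = 0.400000: log2(p) = -1.321928, -p*log2(p) = 0.528771
  p = 17/50 = 0.340000: log2(p) = -1.556393, -p*log2(p) = 0.529174
  p = 13/50 = 0.260000: log2(p) = -1.943416, -p*log2(p) = 0.505288
H = 0.528771 + 0.529174 + 0.505288 = 1.563233

H = 1.5632 bits/symbol


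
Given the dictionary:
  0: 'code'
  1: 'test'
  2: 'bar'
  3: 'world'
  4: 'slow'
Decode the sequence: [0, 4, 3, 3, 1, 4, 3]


Look up each index in the dictionary:
  0 -> 'code'
  4 -> 'slow'
  3 -> 'world'
  3 -> 'world'
  1 -> 'test'
  4 -> 'slow'
  3 -> 'world'

Decoded: "code slow world world test slow world"


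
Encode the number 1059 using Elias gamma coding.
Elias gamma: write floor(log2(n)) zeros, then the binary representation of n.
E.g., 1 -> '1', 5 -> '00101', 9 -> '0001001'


num_bits = floor(log2(1059)) + 1 = 11
leading_zeros = num_bits - 1 = 10
binary(1059) = 10000100011

Elias gamma(1059) = '0000000000' + '10000100011' = 000000000010000100011 (21 bits)


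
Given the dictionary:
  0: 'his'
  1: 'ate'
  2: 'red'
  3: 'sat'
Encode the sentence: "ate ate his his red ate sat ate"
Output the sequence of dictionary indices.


Look up each word in the dictionary:
  'ate' -> 1
  'ate' -> 1
  'his' -> 0
  'his' -> 0
  'red' -> 2
  'ate' -> 1
  'sat' -> 3
  'ate' -> 1

Encoded: [1, 1, 0, 0, 2, 1, 3, 1]


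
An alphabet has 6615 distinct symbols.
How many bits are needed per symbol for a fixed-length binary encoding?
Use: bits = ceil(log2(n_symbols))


log2(6615) = 12.6915
Bracket: 2^12 = 4096 < 6615 <= 2^13 = 8192
So ceil(log2(6615)) = 13

bits = ceil(log2(6615)) = ceil(12.6915) = 13 bits


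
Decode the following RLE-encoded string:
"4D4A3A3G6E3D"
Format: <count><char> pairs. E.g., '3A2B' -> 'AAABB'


Expanding each <count><char> pair:
  4D -> 'DDDD'
  4A -> 'AAAA'
  3A -> 'AAA'
  3G -> 'GGG'
  6E -> 'EEEEEE'
  3D -> 'DDD'

Decoded = DDDDAAAAAAAGGGEEEEEEDDD
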